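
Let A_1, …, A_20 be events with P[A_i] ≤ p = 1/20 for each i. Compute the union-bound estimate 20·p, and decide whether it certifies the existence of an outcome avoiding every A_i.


Union bound: P[∪_{i=1}^{20} A_i] ≤ Σ_i P[A_i] ≤ 20·p = 20·(1/20) = 1.
Numerically: 1 ≈ 1.0000.
Is 1 < 1? NO.
Since the bound 1 is ≥ 1, the union bound is uninformative here; it does NOT by itself certify existence.

20·p = 1 ≈ 1.0000; existence NOT certified by the union bound.


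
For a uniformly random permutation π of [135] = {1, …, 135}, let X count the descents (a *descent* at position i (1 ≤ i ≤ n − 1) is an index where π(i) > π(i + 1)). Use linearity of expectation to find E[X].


Write X = Σ X_I over i = 1, …, 134, with X_I the indicator of one descent.
There are 134 indicators.
For each fixed i, the pair (π(i), π(i+1)) is a uniformly random ordered pair of distinct values from {1, …, 135}; by symmetry P[π(i) > π(i+1)] = 1/2.
By linearity: E[X] = 134 · (1/2) = (135 − 1) · (1/2) = 67 ≈ 67.000.

E[X] = 67 = 67.000.


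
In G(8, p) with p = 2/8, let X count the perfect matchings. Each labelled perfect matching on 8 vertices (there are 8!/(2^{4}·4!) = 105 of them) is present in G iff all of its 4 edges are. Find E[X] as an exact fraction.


K_8 has 8!/(2^{4}·4!) = 105 labelled perfect matchings.
For each such perfect matching H, let X_H = 1 if all 4 edges of H are present in G. Then P[X_H = 1] = p^{4} = (1/4)^{4} = 1/256.
By linearity: E[X] = Σ_H E[X_H] = 105 · p^{4} = 105 · 1/256 = 105/256.
Numerically: E[X] ≈ 0.41016.

E[X] = 105 · (1/4)^{4} = 105/256 ≈ 0.41016.


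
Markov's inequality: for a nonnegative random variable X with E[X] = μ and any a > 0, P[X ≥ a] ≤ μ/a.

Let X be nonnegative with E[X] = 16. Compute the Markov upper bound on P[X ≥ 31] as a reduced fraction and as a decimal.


μ = E[X] = 16, a = 31.
Markov: P[X ≥ 31] ≤ μ/a = (16)/31 = 16/31.
Numerically: ≈ 0.51613.
(Since a = 31 > μ = 16.00000, the bound 16/31 is < 1 and informative.)

P[X ≥ 31] ≤ 16/31 ≈ 0.51613.


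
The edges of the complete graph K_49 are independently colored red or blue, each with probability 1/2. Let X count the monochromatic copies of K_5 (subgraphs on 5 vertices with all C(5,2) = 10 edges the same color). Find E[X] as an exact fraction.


Let X = Σ_S X_S over the C(49, 5) = 1906884 subsets S of size 5, where X_S = 1 if the K_5 on S is monochromatic.
For a fixed S, the K_5 on S has C(5, 2) = 10 edges. P[all 10 edges red] = (1/2)^10, and likewise for blue, so P[monochromatic] = 2·(1/2)^10 = 2^{1 − 10} = 1/512.
By linearity: E[X] = C(49, 5) · 2^{1 − 10} = 1906884 · 1/512 = 476721/128.
Numerically: E[X] ≈ 3724.3828.

E[X] = C(49,5)·2^(1−C(5,2)) = 476721/128 ≈ 3724.3828.


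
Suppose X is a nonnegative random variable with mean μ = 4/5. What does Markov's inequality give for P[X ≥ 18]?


μ = E[X] = 4/5, a = 18.
Markov: P[X ≥ 18] ≤ μ/a = (4/5)/18 = 2/45.
Numerically: ≈ 0.044444.
(Since a = 18 > μ = 0.800000, the bound 2/45 is < 1 and informative.)

P[X ≥ 18] ≤ 2/45 ≈ 0.044444.


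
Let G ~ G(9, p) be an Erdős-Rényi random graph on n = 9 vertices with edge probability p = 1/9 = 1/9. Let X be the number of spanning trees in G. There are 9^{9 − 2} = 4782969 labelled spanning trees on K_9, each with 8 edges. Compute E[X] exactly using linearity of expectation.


K_9 has 9^{9 − 2} = 4782969 labelled spanning trees.
For each such spanning tree H, let X_H = 1 if all 8 edges of H are present in G. Then P[X_H = 1] = p^{8} = (1/9)^{8} = 1/43046721.
Summing the indicators: E[X] = Σ_H E[X_H] = 4782969 · p^{8} = 4782969 · 1/43046721 = 1/9.
Numerically: E[X] ≈ 0.111111.

E[X] = 4782969 · (1/9)^{8} = 1/9 ≈ 0.111111.


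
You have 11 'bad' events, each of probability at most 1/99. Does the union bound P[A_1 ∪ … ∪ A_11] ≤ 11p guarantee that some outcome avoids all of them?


Union bound: P[∪_{i=1}^{11} A_i] ≤ Σ_i P[A_i] ≤ 11·p = 11·(1/99) = 1/9.
Numerically: 1/9 ≈ 0.1111111.
Is 1/9 < 1? YES.
Since P[∪ A_i] ≤ 1/9 < 1, the complement has P[∩ A_i^c] ≥ 1 − 1/9 = 8/9 > 0, so some outcome avoids every A_i.

11·p = 1/9 ≈ 0.1111111; existence CERTIFIED by the union bound.


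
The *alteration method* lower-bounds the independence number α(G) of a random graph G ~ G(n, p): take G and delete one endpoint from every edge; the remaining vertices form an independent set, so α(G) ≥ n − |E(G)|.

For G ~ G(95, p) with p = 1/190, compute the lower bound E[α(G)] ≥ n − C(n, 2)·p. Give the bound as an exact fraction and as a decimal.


E[|E(G)|] = C(95, 2)·p = 4465 · (1/190) = 47/2.
E[α(G)] ≥ n − E[|E(G)|] = 95 − 47/2 = 143/2.
Numerically: ≈ 71.5000.
(This is only a lower bound; the true E[α(G)] may be larger.)

E[α(G)] ≥ 143/2 ≈ 71.5000.


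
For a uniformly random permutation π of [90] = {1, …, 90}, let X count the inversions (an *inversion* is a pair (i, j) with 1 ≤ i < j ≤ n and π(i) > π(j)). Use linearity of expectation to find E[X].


Write X = Σ X_I over the C(90, 2) = 4005 pairs i < j, with X_I the indicator of one inversion.
There are 4005 indicators.
For each fixed pair i < j, the values π(i) and π(j) are two distinct elements of {1, …, 90} in uniformly random order; by symmetry P[π(i) > π(j)] = 1/2.
By linearity: E[X] = 4005 · (1/2) = C(90, 2) · (1/2) = 4005/2 = 4005/2 ≈ 2002.50000.

E[X] = 4005/2 = 2002.50000.


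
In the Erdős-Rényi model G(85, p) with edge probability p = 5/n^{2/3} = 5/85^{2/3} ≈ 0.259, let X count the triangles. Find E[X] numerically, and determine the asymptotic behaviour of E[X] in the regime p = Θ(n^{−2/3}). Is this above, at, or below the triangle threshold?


Number of potential triangles: C(85, 3) = 98770.
Each occurs with probability p³ ≈ (0.259)³ ≈ 1.73010e-02.
By linearity: E[X] = C(85, 3)·p³ ≈ 98770 · 1.73010e-02 ≈ 1708.824.
Since α = 2/3 < 1, p = c/n^{2/3} ≫ 1/n is above the triangle threshold p ~ 1/n. Asymptotically E[X] ~ (c³/6)·n^{3(1−α)} = (5³/6)·n^{1} → ∞; triangles are abundant w.h.p.

E[X] ≈ 1708.824; in regime p = Θ(1/n^{2/3}) E[X] diverges (above the triangle threshold p ~ 1/n).


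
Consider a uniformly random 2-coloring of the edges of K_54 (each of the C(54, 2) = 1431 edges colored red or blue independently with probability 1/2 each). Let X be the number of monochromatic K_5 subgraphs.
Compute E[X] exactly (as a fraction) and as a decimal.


Let X = Σ_S X_S over the C(54, 5) = 3162510 subsets S of size 5, where X_S = 1 if the K_5 on S is monochromatic.
For a fixed S, the K_5 on S has C(5, 2) = 10 edges. P[all 10 edges red] = (1/2)^10, and likewise for blue, so P[monochromatic] = 2·(1/2)^10 = 2^{1 − 10} = 1/512.
By linearity of expectation: E[X] = C(54, 5) · 2^{1 − 10} = 3162510 · 1/512 = 1581255/256.
Numerically: E[X] ≈ 6176.77734.

E[X] = C(54,5)·2^(1−C(5,2)) = 1581255/256 ≈ 6176.77734.


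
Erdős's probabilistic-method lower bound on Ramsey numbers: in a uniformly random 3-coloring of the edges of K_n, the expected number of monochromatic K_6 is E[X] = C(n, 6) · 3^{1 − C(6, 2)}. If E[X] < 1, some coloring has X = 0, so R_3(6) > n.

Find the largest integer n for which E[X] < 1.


We need C(n, 6) · 3^{1 − 15} < 1, i.e. C(n, 6) < 3^{15 − 1} = 4782969.
Check values of n near the boundary:
  n = 37: C(37, 6) = 2324784; 2324784 < 4782969? YES
  n = 38: C(38, 6) = 2760681; 2760681 < 4782969? YES
  n = 39: C(39, 6) = 3262623; 3262623 < 4782969? YES
  n = 40: C(40, 6) = 3838380; 3838380 < 4782969? YES
  n = 41: C(41, 6) = 4496388; 4496388 < 4782969? YES
  n = 42: C(42, 6) = 5245786; 5245786 < 4782969? NO
The largest n with C(n, 6) < 4782969 is n = 41 (where E[X] = 1498796/1594323 ≈ 0.9401). Hence R_3(6) > 41, i.e. R_3(6) ≥ 42.

Largest n = 41; hence R_3(6) > 41.


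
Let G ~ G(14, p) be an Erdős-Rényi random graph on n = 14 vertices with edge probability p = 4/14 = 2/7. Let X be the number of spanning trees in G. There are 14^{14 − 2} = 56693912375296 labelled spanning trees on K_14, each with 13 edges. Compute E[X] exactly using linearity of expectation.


K_14 has 14^{14 − 2} = 56693912375296 labelled spanning trees.
For each such spanning tree H, let X_H = 1 if all 13 edges of H are present in G. Then P[X_H = 1] = p^{13} = (2/7)^{13} = 8192/96889010407.
By linearity: E[X] = Σ_H E[X_H] = 56693912375296 · p^{13} = 56693912375296 · 8192/96889010407 = 33554432/7.
Numerically: E[X] ≈ 4.79349e+06.

E[X] = 56693912375296 · (2/7)^{13} = 33554432/7 ≈ 4.79349e+06.


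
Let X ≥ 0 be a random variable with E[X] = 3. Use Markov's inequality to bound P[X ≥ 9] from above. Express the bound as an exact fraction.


μ = E[X] = 3, a = 9.
Markov: P[X ≥ 9] ≤ μ/a = (3)/9 = 1/3.
Numerically: ≈ 0.333.
(Since a = 9 > μ = 3.000, the bound 1/3 is < 1 and informative.)

P[X ≥ 9] ≤ 1/3 ≈ 0.333.


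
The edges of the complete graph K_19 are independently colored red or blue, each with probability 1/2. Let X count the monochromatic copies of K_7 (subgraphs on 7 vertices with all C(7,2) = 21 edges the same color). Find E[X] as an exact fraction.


Let X = Σ_S X_S over the C(19, 7) = 50388 subsets S of size 7, where X_S = 1 if the K_7 on S is monochromatic.
For a fixed S, the K_7 on S has C(7, 2) = 21 edges. P[all 21 edges red] = (1/2)^21, and likewise for blue, so P[monochromatic] = 2·(1/2)^21 = 2^{1 − 21} = 1/1048576.
Summing: E[X] = C(19, 7) · 2^{1 − 21} = 50388 · 1/1048576 = 12597/262144.
Numerically: E[X] ≈ 0.048.

E[X] = C(19,7)·2^(1−C(7,2)) = 12597/262144 ≈ 0.048.


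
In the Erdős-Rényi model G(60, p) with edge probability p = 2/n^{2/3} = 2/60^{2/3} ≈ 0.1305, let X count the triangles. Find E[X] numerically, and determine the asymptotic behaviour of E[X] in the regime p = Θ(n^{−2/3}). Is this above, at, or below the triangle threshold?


Number of potential triangles: C(60, 3) = 34220.
Each occurs with probability p³ ≈ (0.1305)³ ≈ 2.222222e-03.
By linearity: E[X] = C(60, 3)·p³ ≈ 34220 · 2.222222e-03 ≈ 76.0444.
Since α = 2/3 < 1, p = c/n^{2/3} ≫ 1/n is above the triangle threshold p ~ 1/n. Asymptotically E[X] ~ (c³/6)·n^{3(1−α)} = (2³/6)·n^{1} → ∞; triangles are abundant w.h.p.

E[X] ≈ 76.0444; in regime p = Θ(1/n^{2/3}) E[X] diverges (above the triangle threshold p ~ 1/n).


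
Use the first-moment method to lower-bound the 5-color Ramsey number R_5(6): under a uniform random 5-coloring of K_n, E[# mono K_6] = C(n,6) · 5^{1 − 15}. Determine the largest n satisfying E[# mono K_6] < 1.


We need C(n, 6) · 5^{1 − 15} < 1, i.e. C(n, 6) < 5^{15 − 1} = 6103515625.
Check values of n near the boundary:
  n = 125: C(125, 6) = 4690625500; 4690625500 < 6103515625? YES
  n = 126: C(126, 6) = 4925156775; 4925156775 < 6103515625? YES
  n = 127: C(127, 6) = 5169379425; 5169379425 < 6103515625? YES
  n = 128: C(128, 6) = 5423611200; 5423611200 < 6103515625? YES
  n = 129: C(129, 6) = 5688177600; 5688177600 < 6103515625? YES
  n = 130: C(130, 6) = 5963412000; 5963412000 < 6103515625? YES
  n = 131: C(131, 6) = 6249655776; 6249655776 < 6103515625? NO
  n = 132: C(132, 6) = 6547258432; 6547258432 < 6103515625? NO
The largest n with C(n, 6) < 6103515625 is n = 130 (where E[X] = 47707296/48828125 ≈ 0.9770454). Hence R_5(6) > 130, i.e. R_5(6) ≥ 131.

Largest n = 130; hence R_5(6) > 130.


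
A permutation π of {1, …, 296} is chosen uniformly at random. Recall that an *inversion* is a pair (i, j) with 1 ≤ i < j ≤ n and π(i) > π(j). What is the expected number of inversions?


Write X = Σ X_I over the C(296, 2) = 43660 pairs i < j, with X_I the indicator of one inversion.
There are 43660 indicators.
For each fixed pair i < j, the values π(i) and π(j) are two distinct elements of {1, …, 296} in uniformly random order; by symmetry P[π(i) > π(j)] = 1/2.
By linearity: E[X] = 43660 · (1/2) = C(296, 2) · (1/2) = 43660/2 = 21830 ≈ 21830.000.

E[X] = 21830 = 21830.000.


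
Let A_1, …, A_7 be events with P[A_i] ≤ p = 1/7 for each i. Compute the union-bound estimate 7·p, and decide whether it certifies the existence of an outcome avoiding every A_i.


Union bound: P[∪_{i=1}^{7} A_i] ≤ Σ_i P[A_i] ≤ 7·p = 7·(1/7) = 1.
Numerically: 1 ≈ 1.0000000.
Is 1 < 1? NO.
Since the bound 1 is ≥ 1, the union bound is uninformative here; it does NOT by itself certify existence.

7·p = 1 ≈ 1.0000000; existence NOT certified by the union bound.


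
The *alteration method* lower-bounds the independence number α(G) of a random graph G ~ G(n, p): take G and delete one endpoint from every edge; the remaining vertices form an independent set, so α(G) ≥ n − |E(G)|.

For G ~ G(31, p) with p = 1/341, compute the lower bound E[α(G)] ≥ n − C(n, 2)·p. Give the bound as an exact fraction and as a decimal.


E[|E(G)|] = C(31, 2)·p = 465 · (1/341) = 15/11.
E[α(G)] ≥ n − E[|E(G)|] = 31 − 15/11 = 326/11.
Numerically: ≈ 29.636.
(This is only a lower bound; the true E[α(G)] may be larger.)

E[α(G)] ≥ 326/11 ≈ 29.636.


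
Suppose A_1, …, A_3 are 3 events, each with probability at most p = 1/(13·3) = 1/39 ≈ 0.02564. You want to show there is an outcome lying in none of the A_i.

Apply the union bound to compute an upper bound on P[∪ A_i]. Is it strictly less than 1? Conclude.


Union bound: P[∪_{i=1}^{3} A_i] ≤ Σ_i P[A_i] ≤ 3·p = 3·(1/39) = 1/13.
Numerically: 1/13 ≈ 0.07692.
Is 1/13 < 1? YES.
Since P[∪ A_i] ≤ 1/13 < 1, the complement has P[∩ A_i^c] ≥ 1 − 1/13 = 12/13 > 0, so some outcome avoids every A_i.

3·p = 1/13 ≈ 0.07692; existence CERTIFIED by the union bound.


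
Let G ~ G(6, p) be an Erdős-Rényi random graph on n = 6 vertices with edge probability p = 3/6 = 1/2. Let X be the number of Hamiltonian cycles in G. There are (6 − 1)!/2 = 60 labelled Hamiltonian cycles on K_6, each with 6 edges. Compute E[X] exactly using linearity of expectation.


K_6 has (6 − 1)!/2 = 60 labelled Hamiltonian cycles.
For each such Hamiltonian cycle H, let X_H = 1 if all 6 edges of H are present in G. Then P[X_H = 1] = p^{6} = (1/2)^{6} = 1/64.
Summing the indicators: E[X] = Σ_H E[X_H] = 60 · p^{6} = 60 · 1/64 = 15/16.
Numerically: E[X] ≈ 0.9375.

E[X] = 60 · (1/2)^{6} = 15/16 ≈ 0.9375.


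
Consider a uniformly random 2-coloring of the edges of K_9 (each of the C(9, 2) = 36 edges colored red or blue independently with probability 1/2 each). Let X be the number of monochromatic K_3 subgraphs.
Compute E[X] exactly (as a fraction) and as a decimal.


Let X = Σ_S X_S over the C(9, 3) = 84 subsets S of size 3, where X_S = 1 if the K_3 on S is monochromatic.
For a fixed S, the K_3 on S has C(3, 2) = 3 edges. P[all 3 edges red] = (1/2)^3, and likewise for blue, so P[monochromatic] = 2·(1/2)^3 = 2^{1 − 3} = 1/4.
Summing: E[X] = C(9, 3) · 2^{1 − 3} = 84 · 1/4 = 21.
Numerically: E[X] ≈ 21.00000.

E[X] = C(9,3)·2^(1−C(3,2)) = 21 ≈ 21.00000.


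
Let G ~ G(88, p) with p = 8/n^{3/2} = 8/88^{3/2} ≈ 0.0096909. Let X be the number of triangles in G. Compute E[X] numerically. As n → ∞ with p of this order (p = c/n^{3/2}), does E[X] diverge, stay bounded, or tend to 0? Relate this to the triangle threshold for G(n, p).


Number of potential triangles: C(88, 3) = 109736.
Each occurs with probability p³ ≈ (0.0096909)³ ≈ 9.1011849e-07.
By linearity: E[X] = C(88, 3)·p³ ≈ 109736 · 9.1011849e-07 ≈ 0.09987.
Since α = 3/2 > 1, p = c/n^{3/2} = o(1/n) is below the triangle threshold p ~ 1/n. Asymptotically E[X] ~ (c³/6)·n^{3(1−α)} = (8³/6)·n^{-1.5} → 0, so by Markov's inequality G has no triangles w.h.p.

E[X] ≈ 0.09987; in regime p = Θ(1/n^{3/2}) E[X] tends to 0 (below the triangle threshold p ~ 1/n).


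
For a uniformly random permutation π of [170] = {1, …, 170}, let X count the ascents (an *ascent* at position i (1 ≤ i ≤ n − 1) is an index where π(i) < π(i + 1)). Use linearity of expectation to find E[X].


Write X = Σ X_I over i = 1, …, 169, with X_I the indicator of one ascent.
There are 169 indicators.
For each fixed i, the pair (π(i), π(i+1)) is a uniformly random ordered pair of distinct values from {1, …, 170}; by symmetry P[π(i) < π(i+1)] = 1/2.
By linearity: E[X] = 169 · (1/2) = (170 − 1) · (1/2) = 169/2 ≈ 84.50000.

E[X] = 169/2 = 84.50000.


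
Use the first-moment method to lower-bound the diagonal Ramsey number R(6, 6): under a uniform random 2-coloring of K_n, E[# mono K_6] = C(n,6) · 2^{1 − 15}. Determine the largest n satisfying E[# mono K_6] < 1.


We need C(n, 6) · 2^{1 − 15} < 1, i.e. C(n, 6) < 2^{15 − 1} = 16384.
Check values of n near the boundary:
  n = 11: C(11, 6) = 462; 462 < 16384? YES
  n = 12: C(12, 6) = 924; 924 < 16384? YES
  n = 13: C(13, 6) = 1716; 1716 < 16384? YES
  n = 14: C(14, 6) = 3003; 3003 < 16384? YES
  n = 15: C(15, 6) = 5005; 5005 < 16384? YES
  n = 16: C(16, 6) = 8008; 8008 < 16384? YES
  n = 17: C(17, 6) = 12376; 12376 < 16384? YES
  n = 18: C(18, 6) = 18564; 18564 < 16384? NO
  n = 19: C(19, 6) = 27132; 27132 < 16384? NO
  n = 20: C(20, 6) = 38760; 38760 < 16384? NO
The largest n with C(n, 6) < 16384 is n = 17 (where E[X] = 1547/2048 ≈ 0.755371). Hence R(6, 6) > 17, i.e. R(6, 6) ≥ 18.

Largest n = 17; hence R(6, 6) > 17.


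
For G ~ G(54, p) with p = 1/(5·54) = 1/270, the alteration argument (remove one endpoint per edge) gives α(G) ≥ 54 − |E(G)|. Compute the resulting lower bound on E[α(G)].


E[|E(G)|] = C(54, 2)·p = 1431 · (1/270) = 53/10.
E[α(G)] ≥ n − E[|E(G)|] = 54 − 53/10 = 487/10.
Numerically: ≈ 48.700.
(This is only a lower bound; the true E[α(G)] may be larger.)

E[α(G)] ≥ 487/10 ≈ 48.700.


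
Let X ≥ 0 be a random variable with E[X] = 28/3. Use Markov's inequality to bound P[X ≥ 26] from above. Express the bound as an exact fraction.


μ = E[X] = 28/3, a = 26.
Markov: P[X ≥ 26] ≤ μ/a = (28/3)/26 = 14/39.
Numerically: ≈ 0.3590.
(Since a = 26 > μ = 9.3333, the bound 14/39 is < 1 and informative.)

P[X ≥ 26] ≤ 14/39 ≈ 0.3590.


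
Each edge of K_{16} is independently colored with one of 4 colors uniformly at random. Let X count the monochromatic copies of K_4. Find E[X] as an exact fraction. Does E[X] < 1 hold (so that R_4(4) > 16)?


E[X] = C(16, 4) · 4^{1 − 6} = 1820 · 4^{−5} = 1820/1024.
As a reduced fraction: E[X] = 455/256 ≈ 1.777344.
Is E[X] < 1? NO.
Since E[X] ≥ 1, the first-moment bound is inconclusive at n = 16; it does NOT by itself certify R_4(4) > 16.

E[X] = 455/256 ≈ 1.777344; E[X] ≥ 1; first-moment method inconclusive here.


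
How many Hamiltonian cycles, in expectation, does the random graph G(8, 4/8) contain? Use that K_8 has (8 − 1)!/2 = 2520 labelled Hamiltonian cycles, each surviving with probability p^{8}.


K_8 has (8 − 1)!/2 = 2520 labelled Hamiltonian cycles.
For each such Hamiltonian cycle H, let X_H = 1 if all 8 edges of H are present in G. Then P[X_H = 1] = p^{8} = (1/2)^{8} = 1/256.
By linearity: E[X] = Σ_H E[X_H] = 2520 · p^{8} = 2520 · 1/256 = 315/32.
Numerically: E[X] ≈ 9.84.

E[X] = 2520 · (1/2)^{8} = 315/32 ≈ 9.84.


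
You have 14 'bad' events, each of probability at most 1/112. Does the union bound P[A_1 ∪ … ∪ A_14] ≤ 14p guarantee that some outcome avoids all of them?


Union bound: P[∪_{i=1}^{14} A_i] ≤ Σ_i P[A_i] ≤ 14·p = 14·(1/112) = 1/8.
Numerically: 1/8 ≈ 0.125.
Is 1/8 < 1? YES.
Since P[∪ A_i] ≤ 1/8 < 1, the complement has P[∩ A_i^c] ≥ 1 − 1/8 = 7/8 > 0, so some outcome avoids every A_i.

14·p = 1/8 ≈ 0.125; existence CERTIFIED by the union bound.


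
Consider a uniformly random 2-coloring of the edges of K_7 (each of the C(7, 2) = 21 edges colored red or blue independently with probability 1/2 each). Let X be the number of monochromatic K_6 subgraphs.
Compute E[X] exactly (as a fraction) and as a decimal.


Let X = Σ_S X_S over the C(7, 6) = 7 subsets S of size 6, where X_S = 1 if the K_6 on S is monochromatic.
For a fixed S, the K_6 on S has C(6, 2) = 15 edges. P[all 15 edges red] = (1/2)^15, and likewise for blue, so P[monochromatic] = 2·(1/2)^15 = 2^{1 − 15} = 1/16384.
By linearity: E[X] = C(7, 6) · 2^{1 − 15} = 7 · 1/16384 = 7/16384.
Numerically: E[X] ≈ 0.0004.

E[X] = C(7,6)·2^(1−C(6,2)) = 7/16384 ≈ 0.0004.


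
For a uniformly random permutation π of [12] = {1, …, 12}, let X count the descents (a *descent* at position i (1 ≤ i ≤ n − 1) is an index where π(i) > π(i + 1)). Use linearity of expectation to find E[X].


Write X = Σ X_I over i = 1, …, 11, with X_I the indicator of one descent.
There are 11 indicators.
For each fixed i, the pair (π(i), π(i+1)) is a uniformly random ordered pair of distinct values from {1, …, 12}; by symmetry P[π(i) > π(i+1)] = 1/2.
By linearity: E[X] = 11 · (1/2) = (12 − 1) · (1/2) = 11/2 ≈ 5.500.

E[X] = 11/2 = 5.500.


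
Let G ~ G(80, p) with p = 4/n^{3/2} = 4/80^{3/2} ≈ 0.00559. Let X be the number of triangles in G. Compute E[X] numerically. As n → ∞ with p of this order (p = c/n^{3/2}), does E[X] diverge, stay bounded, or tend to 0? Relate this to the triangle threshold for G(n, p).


Number of potential triangles: C(80, 3) = 82160.
Each occurs with probability p³ ≈ (0.00559)³ ≈ 1.746928e-07.
By linearity: E[X] = C(80, 3)·p³ ≈ 82160 · 1.746928e-07 ≈ 0.0144.
Since α = 3/2 > 1, p = c/n^{3/2} = o(1/n) is below the triangle threshold p ~ 1/n. Asymptotically E[X] ~ (c³/6)·n^{3(1−α)} = (4³/6)·n^{-1.5} → 0, so by Markov's inequality G has no triangles w.h.p.

E[X] ≈ 0.0144; in regime p = Θ(1/n^{3/2}) E[X] tends to 0 (below the triangle threshold p ~ 1/n).


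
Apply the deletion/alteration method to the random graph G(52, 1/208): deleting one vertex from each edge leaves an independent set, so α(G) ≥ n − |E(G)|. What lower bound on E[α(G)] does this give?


E[|E(G)|] = C(52, 2)·p = 1326 · (1/208) = 51/8.
E[α(G)] ≥ n − E[|E(G)|] = 52 − 51/8 = 365/8.
Numerically: ≈ 45.6250.
(This is only a lower bound; the true E[α(G)] may be larger.)

E[α(G)] ≥ 365/8 ≈ 45.6250.


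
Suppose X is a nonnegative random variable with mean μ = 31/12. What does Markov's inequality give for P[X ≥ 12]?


μ = E[X] = 31/12, a = 12.
Markov: P[X ≥ 12] ≤ μ/a = (31/12)/12 = 31/144.
Numerically: ≈ 0.215278.
(Since a = 12 > μ = 2.583333, the bound 31/144 is < 1 and informative.)

P[X ≥ 12] ≤ 31/144 ≈ 0.215278.


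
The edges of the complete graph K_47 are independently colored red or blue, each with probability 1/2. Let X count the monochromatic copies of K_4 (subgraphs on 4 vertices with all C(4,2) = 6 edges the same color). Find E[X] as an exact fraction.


Let X = Σ_S X_S over the C(47, 4) = 178365 subsets S of size 4, where X_S = 1 if the K_4 on S is monochromatic.
For a fixed S, the K_4 on S has C(4, 2) = 6 edges. P[all 6 edges red] = (1/2)^6, and likewise for blue, so P[monochromatic] = 2·(1/2)^6 = 2^{1 − 6} = 1/32.
By linearity: E[X] = C(47, 4) · 2^{1 − 6} = 178365 · 1/32 = 178365/32.
Numerically: E[X] ≈ 5573.9062.

E[X] = C(47,4)·2^(1−C(4,2)) = 178365/32 ≈ 5573.9062.


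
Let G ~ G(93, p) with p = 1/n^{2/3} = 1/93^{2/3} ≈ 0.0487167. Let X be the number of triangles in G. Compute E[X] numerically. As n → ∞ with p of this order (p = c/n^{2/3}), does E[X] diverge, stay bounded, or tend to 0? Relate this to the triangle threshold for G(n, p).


Number of potential triangles: C(93, 3) = 129766.
Each occurs with probability p³ ≈ (0.0487167)³ ≈ 1.15620303e-04.
By linearity: E[X] = C(93, 3)·p³ ≈ 129766 · 1.15620303e-04 ≈ 15.003584.
Since α = 2/3 < 1, p = c/n^{2/3} ≫ 1/n is above the triangle threshold p ~ 1/n. Asymptotically E[X] ~ (c³/6)·n^{3(1−α)} = (1³/6)·n^{1} → ∞; triangles are abundant w.h.p.

E[X] ≈ 15.003584; in regime p = Θ(1/n^{2/3}) E[X] diverges (above the triangle threshold p ~ 1/n).


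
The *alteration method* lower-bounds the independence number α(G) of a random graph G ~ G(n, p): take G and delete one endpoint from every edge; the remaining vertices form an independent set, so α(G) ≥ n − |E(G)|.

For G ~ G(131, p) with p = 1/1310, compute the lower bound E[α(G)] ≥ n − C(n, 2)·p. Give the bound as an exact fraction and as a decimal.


E[|E(G)|] = C(131, 2)·p = 8515 · (1/1310) = 13/2.
E[α(G)] ≥ n − E[|E(G)|] = 131 − 13/2 = 249/2.
Numerically: ≈ 124.50000.
(This is only a lower bound; the true E[α(G)] may be larger.)

E[α(G)] ≥ 249/2 ≈ 124.50000.


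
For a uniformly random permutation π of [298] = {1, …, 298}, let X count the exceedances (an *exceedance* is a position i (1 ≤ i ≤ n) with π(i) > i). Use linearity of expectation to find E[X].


Write X = Σ_{i=1}^{298} X_i, where X_i = 1_{π(i) > i}.
For each fixed i, π(i) is uniform over {1, …, 298} (marginal of a uniform permutation), so P[π(i) > i] = (n − i)/n. Summing: Σ_{i=1}^{298} (n − i)/n = (0 + 1 + … + 297)/298 = 298(298 − 1)/(2·298) = (298 − 1)/2.
Hence E[X] = Σ_{i=1}^{298} (298 − i)/298 = 297/2 ≈ 148.50000.

E[X] = 297/2 = 148.50000.


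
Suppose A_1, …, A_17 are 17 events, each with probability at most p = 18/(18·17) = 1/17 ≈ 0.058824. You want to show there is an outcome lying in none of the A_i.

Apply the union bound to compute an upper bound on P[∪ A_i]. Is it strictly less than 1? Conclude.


Union bound: P[∪_{i=1}^{17} A_i] ≤ Σ_i P[A_i] ≤ 17·p = 17·(1/17) = 1.
Numerically: 1 ≈ 1.000000.
Is 1 < 1? NO.
Since the bound 1 is ≥ 1, the union bound is uninformative here; it does NOT by itself certify existence.

17·p = 1 ≈ 1.000000; existence NOT certified by the union bound.


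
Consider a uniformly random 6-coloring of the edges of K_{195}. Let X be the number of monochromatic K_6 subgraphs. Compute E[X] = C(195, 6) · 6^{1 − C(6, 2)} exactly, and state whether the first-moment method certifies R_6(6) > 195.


E[X] = C(195, 6) · 6^{1 − 15} = 70656049360 · 6^{−14} = 70656049360/78364164096.
As a reduced fraction: E[X] = 4416003085/4897760256 ≈ 0.9016.
Is E[X] < 1? YES.
Since E[X] < 1, there exists a 6-coloring of K_{195} with no monochromatic K_6; hence R_6(6) > 195.

E[X] = 4416003085/4897760256 ≈ 0.9016; E[X] < 1, so R_6(6) > 195.


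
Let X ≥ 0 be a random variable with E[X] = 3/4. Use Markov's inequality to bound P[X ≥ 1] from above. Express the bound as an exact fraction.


μ = E[X] = 3/4, a = 1.
Markov: P[X ≥ 1] ≤ μ/a = (3/4)/1 = 3/4.
Numerically: ≈ 0.75000.
(Since a = 1 > μ = 0.75000, the bound 3/4 is < 1 and informative.)

P[X ≥ 1] ≤ 3/4 ≈ 0.75000.


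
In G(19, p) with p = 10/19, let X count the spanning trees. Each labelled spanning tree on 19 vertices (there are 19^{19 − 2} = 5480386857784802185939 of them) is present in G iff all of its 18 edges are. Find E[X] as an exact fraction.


K_19 has 19^{19 − 2} = 5480386857784802185939 labelled spanning trees.
For each such spanning tree H, let X_H = 1 if all 18 edges of H are present in G. Then P[X_H = 1] = p^{18} = (10/19)^{18} = 1000000000000000000/104127350297911241532841.
By linearity: E[X] = Σ_H E[X_H] = 5480386857784802185939 · p^{18} = 5480386857784802185939 · 1000000000000000000/104127350297911241532841 = 1000000000000000000/19.
Numerically: E[X] ≈ 5.2632e+16.

E[X] = 5480386857784802185939 · (10/19)^{18} = 1000000000000000000/19 ≈ 5.2632e+16.


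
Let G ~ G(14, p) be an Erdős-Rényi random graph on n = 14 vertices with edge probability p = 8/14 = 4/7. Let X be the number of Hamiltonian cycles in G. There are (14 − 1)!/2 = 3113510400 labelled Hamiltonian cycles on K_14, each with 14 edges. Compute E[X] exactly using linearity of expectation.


K_14 has (14 − 1)!/2 = 3113510400 labelled Hamiltonian cycles.
For each such Hamiltonian cycle H, let X_H = 1 if all 14 edges of H are present in G. Then P[X_H = 1] = p^{14} = (4/7)^{14} = 268435456/678223072849.
By linearity: E[X] = Σ_H E[X_H] = 3113510400 · p^{14} = 3113510400 · 268435456/678223072849 = 119396654854963200/96889010407.
Numerically: E[X] ≈ 1.2323e+06.

E[X] = 3113510400 · (4/7)^{14} = 119396654854963200/96889010407 ≈ 1.2323e+06.


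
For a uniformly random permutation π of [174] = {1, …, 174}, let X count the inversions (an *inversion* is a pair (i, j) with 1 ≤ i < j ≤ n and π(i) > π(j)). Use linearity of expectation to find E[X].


Write X = Σ X_I over the C(174, 2) = 15051 pairs i < j, with X_I the indicator of one inversion.
There are 15051 indicators.
For each fixed pair i < j, the values π(i) and π(j) are two distinct elements of {1, …, 174} in uniformly random order; by symmetry P[π(i) > π(j)] = 1/2.
By linearity: E[X] = 15051 · (1/2) = C(174, 2) · (1/2) = 15051/2 = 15051/2 ≈ 7525.500.

E[X] = 15051/2 = 7525.500.


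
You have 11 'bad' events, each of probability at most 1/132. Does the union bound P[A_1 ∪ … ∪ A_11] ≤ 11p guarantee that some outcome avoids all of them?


Union bound: P[∪_{i=1}^{11} A_i] ≤ Σ_i P[A_i] ≤ 11·p = 11·(1/132) = 1/12.
Numerically: 1/12 ≈ 0.0833333.
Is 1/12 < 1? YES.
Since P[∪ A_i] ≤ 1/12 < 1, the complement has P[∩ A_i^c] ≥ 1 − 1/12 = 11/12 > 0, so some outcome avoids every A_i.

11·p = 1/12 ≈ 0.0833333; existence CERTIFIED by the union bound.


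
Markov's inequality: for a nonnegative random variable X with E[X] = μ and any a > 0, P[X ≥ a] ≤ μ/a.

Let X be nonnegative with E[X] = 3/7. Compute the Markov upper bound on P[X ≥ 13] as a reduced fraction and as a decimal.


μ = E[X] = 3/7, a = 13.
Markov: P[X ≥ 13] ≤ μ/a = (3/7)/13 = 3/91.
Numerically: ≈ 0.03297.
(Since a = 13 > μ = 0.42857, the bound 3/91 is < 1 and informative.)

P[X ≥ 13] ≤ 3/91 ≈ 0.03297.


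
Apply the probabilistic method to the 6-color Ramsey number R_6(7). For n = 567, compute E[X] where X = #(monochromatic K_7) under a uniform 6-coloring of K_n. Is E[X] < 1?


E[X] = C(567, 7) · 6^{1 − 21} = 3601671315933933 · 6^{−20} = 3601671315933933/3656158440062976.
As a reduced fraction: E[X] = 44465077974493/45137758519296 ≈ 0.9851.
Is E[X] < 1? YES.
Since E[X] < 1, there exists a 6-coloring of K_{567} with no monochromatic K_7; hence R_6(7) > 567.

E[X] = 44465077974493/45137758519296 ≈ 0.9851; E[X] < 1, so R_6(7) > 567.


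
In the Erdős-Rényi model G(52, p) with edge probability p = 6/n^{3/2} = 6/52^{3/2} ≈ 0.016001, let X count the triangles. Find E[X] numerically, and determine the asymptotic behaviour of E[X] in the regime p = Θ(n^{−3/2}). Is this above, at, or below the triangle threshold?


Number of potential triangles: C(52, 3) = 22100.
Each occurs with probability p³ ≈ (0.016001)³ ≈ 4.09674285e-06.
By linearity: E[X] = C(52, 3)·p³ ≈ 22100 · 4.09674285e-06 ≈ 0.090538.
Since α = 3/2 > 1, p = c/n^{3/2} = o(1/n) is below the triangle threshold p ~ 1/n. Asymptotically E[X] ~ (c³/6)·n^{3(1−α)} = (6³/6)·n^{-1.5} → 0, so by Markov's inequality G has no triangles w.h.p.

E[X] ≈ 0.090538; in regime p = Θ(1/n^{3/2}) E[X] tends to 0 (below the triangle threshold p ~ 1/n).


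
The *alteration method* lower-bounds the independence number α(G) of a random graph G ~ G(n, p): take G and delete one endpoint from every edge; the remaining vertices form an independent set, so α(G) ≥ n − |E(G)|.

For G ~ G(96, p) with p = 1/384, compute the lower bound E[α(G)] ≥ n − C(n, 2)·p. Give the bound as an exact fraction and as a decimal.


E[|E(G)|] = C(96, 2)·p = 4560 · (1/384) = 95/8.
E[α(G)] ≥ n − E[|E(G)|] = 96 − 95/8 = 673/8.
Numerically: ≈ 84.125.
(This is only a lower bound; the true E[α(G)] may be larger.)

E[α(G)] ≥ 673/8 ≈ 84.125.


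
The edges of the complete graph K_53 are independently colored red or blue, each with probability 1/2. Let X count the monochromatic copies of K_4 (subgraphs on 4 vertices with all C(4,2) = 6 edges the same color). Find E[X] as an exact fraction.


Let X = Σ_S X_S over the C(53, 4) = 292825 subsets S of size 4, where X_S = 1 if the K_4 on S is monochromatic.
For a fixed S, the K_4 on S has C(4, 2) = 6 edges. P[all 6 edges red] = (1/2)^6, and likewise for blue, so P[monochromatic] = 2·(1/2)^6 = 2^{1 − 6} = 1/32.
Summing: E[X] = C(53, 4) · 2^{1 − 6} = 292825 · 1/32 = 292825/32.
Numerically: E[X] ≈ 9150.78125.

E[X] = C(53,4)·2^(1−C(4,2)) = 292825/32 ≈ 9150.78125.


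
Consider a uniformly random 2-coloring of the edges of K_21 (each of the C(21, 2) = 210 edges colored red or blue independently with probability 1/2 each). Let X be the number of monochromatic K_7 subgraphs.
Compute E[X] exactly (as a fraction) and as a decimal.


Let X = Σ_S X_S over the C(21, 7) = 116280 subsets S of size 7, where X_S = 1 if the K_7 on S is monochromatic.
For a fixed S, the K_7 on S has C(7, 2) = 21 edges. P[all 21 edges red] = (1/2)^21, and likewise for blue, so P[monochromatic] = 2·(1/2)^21 = 2^{1 − 21} = 1/1048576.
By linearity: E[X] = C(21, 7) · 2^{1 − 21} = 116280 · 1/1048576 = 14535/131072.
Numerically: E[X] ≈ 0.111.

E[X] = C(21,7)·2^(1−C(7,2)) = 14535/131072 ≈ 0.111.


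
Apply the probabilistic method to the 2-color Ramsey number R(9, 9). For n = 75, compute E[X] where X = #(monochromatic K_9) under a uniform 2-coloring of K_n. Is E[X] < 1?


E[X] = C(75, 9) · 2^{1 − 36} = 125595622175 · 2^{−35} = 125595622175/34359738368.
As a reduced fraction: E[X] = 125595622175/34359738368 ≈ 3.655314.
Is E[X] < 1? NO.
Since E[X] ≥ 1, the first-moment bound is inconclusive at n = 75; it does NOT by itself certify R(9, 9) > 75.

E[X] = 125595622175/34359738368 ≈ 3.655314; E[X] ≥ 1; first-moment method inconclusive here.


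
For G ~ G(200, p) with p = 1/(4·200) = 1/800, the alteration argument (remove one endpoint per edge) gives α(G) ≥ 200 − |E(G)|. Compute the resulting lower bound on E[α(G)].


E[|E(G)|] = C(200, 2)·p = 19900 · (1/800) = 199/8.
E[α(G)] ≥ n − E[|E(G)|] = 200 − 199/8 = 1401/8.
Numerically: ≈ 175.1250.
(This is only a lower bound; the true E[α(G)] may be larger.)

E[α(G)] ≥ 1401/8 ≈ 175.1250.


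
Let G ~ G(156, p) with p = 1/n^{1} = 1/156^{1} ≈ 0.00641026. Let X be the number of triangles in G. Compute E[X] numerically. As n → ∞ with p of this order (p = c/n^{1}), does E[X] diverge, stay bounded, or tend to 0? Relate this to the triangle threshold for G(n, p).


Number of potential triangles: C(156, 3) = 620620.
Each occurs with probability p³ ≈ (0.00641026)³ ≈ 2.63406328e-07.
By linearity: E[X] = C(156, 3)·p³ ≈ 620620 · 2.63406328e-07 ≈ 0.163475.
Here α = 1, so p = 1/n is exactly at the triangle threshold p ~ 1/n. Asymptotically E[X] → c³/6 = 1³/6 = 1/6 ≈ 0.166667, a bounded constant. In this regime the triangle count is asymptotically Poisson(c³/6).

E[X] ≈ 0.163475; in regime p = Θ(1/n^{1}) E[X] stays bounded (at the triangle threshold p ~ 1/n).


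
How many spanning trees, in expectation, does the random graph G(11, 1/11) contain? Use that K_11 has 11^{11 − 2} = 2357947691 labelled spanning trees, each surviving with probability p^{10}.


K_11 has 11^{11 − 2} = 2357947691 labelled spanning trees.
For each such spanning tree H, let X_H = 1 if all 10 edges of H are present in G. Then P[X_H = 1] = p^{10} = (1/11)^{10} = 1/25937424601.
Summing the indicators: E[X] = Σ_H E[X_H] = 2357947691 · p^{10} = 2357947691 · 1/25937424601 = 1/11.
Numerically: E[X] ≈ 0.090909.

E[X] = 2357947691 · (1/11)^{10} = 1/11 ≈ 0.090909.


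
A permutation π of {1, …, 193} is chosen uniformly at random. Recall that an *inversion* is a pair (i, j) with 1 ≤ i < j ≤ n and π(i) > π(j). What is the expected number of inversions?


Write X = Σ X_I over the C(193, 2) = 18528 pairs i < j, with X_I the indicator of one inversion.
There are 18528 indicators.
For each fixed pair i < j, the values π(i) and π(j) are two distinct elements of {1, …, 193} in uniformly random order; by symmetry P[π(i) > π(j)] = 1/2.
By linearity: E[X] = 18528 · (1/2) = C(193, 2) · (1/2) = 18528/2 = 9264 ≈ 9264.0000.

E[X] = 9264 = 9264.0000.


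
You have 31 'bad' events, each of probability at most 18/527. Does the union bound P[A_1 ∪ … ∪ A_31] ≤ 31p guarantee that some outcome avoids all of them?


Union bound: P[∪_{i=1}^{31} A_i] ≤ Σ_i P[A_i] ≤ 31·p = 31·(18/527) = 18/17.
Numerically: 18/17 ≈ 1.0588.
Is 18/17 < 1? NO.
Since the bound 18/17 is ≥ 1, the union bound is uninformative here; it does NOT by itself certify existence.

31·p = 18/17 ≈ 1.0588; existence NOT certified by the union bound.


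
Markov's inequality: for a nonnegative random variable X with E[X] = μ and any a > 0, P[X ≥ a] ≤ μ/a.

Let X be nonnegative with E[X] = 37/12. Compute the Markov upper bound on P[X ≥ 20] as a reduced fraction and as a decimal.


μ = E[X] = 37/12, a = 20.
Markov: P[X ≥ 20] ≤ μ/a = (37/12)/20 = 37/240.
Numerically: ≈ 0.154.
(Since a = 20 > μ = 3.083, the bound 37/240 is < 1 and informative.)

P[X ≥ 20] ≤ 37/240 ≈ 0.154.


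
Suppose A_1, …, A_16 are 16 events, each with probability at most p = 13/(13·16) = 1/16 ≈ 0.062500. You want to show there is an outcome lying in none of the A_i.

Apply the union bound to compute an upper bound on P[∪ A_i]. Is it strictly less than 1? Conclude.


Union bound: P[∪_{i=1}^{16} A_i] ≤ Σ_i P[A_i] ≤ 16·p = 16·(1/16) = 1.
Numerically: 1 ≈ 1.000000.
Is 1 < 1? NO.
Since the bound 1 is ≥ 1, the union bound is uninformative here; it does NOT by itself certify existence.

16·p = 1 ≈ 1.000000; existence NOT certified by the union bound.


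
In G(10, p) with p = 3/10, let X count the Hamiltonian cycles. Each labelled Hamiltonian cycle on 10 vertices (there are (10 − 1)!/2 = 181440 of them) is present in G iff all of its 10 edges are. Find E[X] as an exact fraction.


K_10 has (10 − 1)!/2 = 181440 labelled Hamiltonian cycles.
For each such Hamiltonian cycle H, let X_H = 1 if all 10 edges of H are present in G. Then P[X_H = 1] = p^{10} = (3/10)^{10} = 59049/10000000000.
By linearity: E[X] = Σ_H E[X_H] = 181440 · p^{10} = 181440 · 59049/10000000000 = 33480783/31250000.
Numerically: E[X] ≈ 1.07139.

E[X] = 181440 · (3/10)^{10} = 33480783/31250000 ≈ 1.07139.


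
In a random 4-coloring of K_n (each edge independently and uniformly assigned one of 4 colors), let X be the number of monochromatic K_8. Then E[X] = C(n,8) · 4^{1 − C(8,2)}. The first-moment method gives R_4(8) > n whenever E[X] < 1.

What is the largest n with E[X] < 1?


We need C(n, 8) · 4^{1 − 28} < 1, i.e. C(n, 8) < 4^{28 − 1} = 18014398509481984.
Check values of n near the boundary:
  n = 402: C(402, 8) = 15770615726749950; 15770615726749950 < 18014398509481984? YES
  n = 403: C(403, 8) = 16090020602228430; 16090020602228430 < 18014398509481984? YES
  n = 404: C(404, 8) = 16415071523485570; 16415071523485570 < 18014398509481984? YES
  n = 405: C(405, 8) = 16745853821188050; 16745853821188050 < 18014398509481984? YES
  n = 406: C(406, 8) = 17082453897995850; 17082453897995850 < 18014398509481984? YES
  n = 407: C(407, 8) = 17424959239309050; 17424959239309050 < 18014398509481984? YES
  n = 408: C(408, 8) = 17773458424095231; 17773458424095231 < 18014398509481984? YES
  n = 409: C(409, 8) = 18128041135797879; 18128041135797879 < 18014398509481984? NO
The largest n with C(n, 8) < 18014398509481984 is n = 408 (where E[X] = 17773458424095231/18014398509481984 ≈ 0.986625). Hence R_4(8) > 408, i.e. R_4(8) ≥ 409.

Largest n = 408; hence R_4(8) > 408.


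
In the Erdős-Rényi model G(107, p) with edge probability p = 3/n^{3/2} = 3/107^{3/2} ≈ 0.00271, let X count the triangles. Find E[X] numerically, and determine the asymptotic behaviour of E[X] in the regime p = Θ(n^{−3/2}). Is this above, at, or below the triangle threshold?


Number of potential triangles: C(107, 3) = 198485.
Each occurs with probability p³ ≈ (0.00271)³ ≈ 1.991300e-08.
By linearity: E[X] = C(107, 3)·p³ ≈ 198485 · 1.991300e-08 ≈ 0.0040.
Since α = 3/2 > 1, p = c/n^{3/2} = o(1/n) is below the triangle threshold p ~ 1/n. Asymptotically E[X] ~ (c³/6)·n^{3(1−α)} = (3³/6)·n^{-1.5} → 0, so by Markov's inequality G has no triangles w.h.p.

E[X] ≈ 0.0040; in regime p = Θ(1/n^{3/2}) E[X] tends to 0 (below the triangle threshold p ~ 1/n).
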